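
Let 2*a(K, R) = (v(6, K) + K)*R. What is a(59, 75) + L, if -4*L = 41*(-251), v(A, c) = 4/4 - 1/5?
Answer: 19261/4 ≈ 4815.3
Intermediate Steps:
v(A, c) = ⅘ (v(A, c) = 4*(¼) - 1*⅕ = 1 - ⅕ = ⅘)
a(K, R) = R*(⅘ + K)/2 (a(K, R) = ((⅘ + K)*R)/2 = (R*(⅘ + K))/2 = R*(⅘ + K)/2)
L = 10291/4 (L = -41*(-251)/4 = -¼*(-10291) = 10291/4 ≈ 2572.8)
a(59, 75) + L = (⅒)*75*(4 + 5*59) + 10291/4 = (⅒)*75*(4 + 295) + 10291/4 = (⅒)*75*299 + 10291/4 = 4485/2 + 10291/4 = 19261/4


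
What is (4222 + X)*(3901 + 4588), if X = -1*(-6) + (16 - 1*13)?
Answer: 35916959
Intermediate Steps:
X = 9 (X = 6 + (16 - 13) = 6 + 3 = 9)
(4222 + X)*(3901 + 4588) = (4222 + 9)*(3901 + 4588) = 4231*8489 = 35916959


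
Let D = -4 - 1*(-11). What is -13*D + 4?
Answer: -87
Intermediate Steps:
D = 7 (D = -4 + 11 = 7)
-13*D + 4 = -13*7 + 4 = -91 + 4 = -87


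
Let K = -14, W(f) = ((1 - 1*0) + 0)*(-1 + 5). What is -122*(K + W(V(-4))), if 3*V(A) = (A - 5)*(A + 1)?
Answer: 1220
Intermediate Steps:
V(A) = (1 + A)*(-5 + A)/3 (V(A) = ((A - 5)*(A + 1))/3 = ((-5 + A)*(1 + A))/3 = ((1 + A)*(-5 + A))/3 = (1 + A)*(-5 + A)/3)
W(f) = 4 (W(f) = ((1 + 0) + 0)*4 = (1 + 0)*4 = 1*4 = 4)
-122*(K + W(V(-4))) = -122*(-14 + 4) = -122*(-10) = 1220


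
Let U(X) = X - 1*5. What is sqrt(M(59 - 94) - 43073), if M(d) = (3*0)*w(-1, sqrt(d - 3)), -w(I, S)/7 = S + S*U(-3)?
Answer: I*sqrt(43073) ≈ 207.54*I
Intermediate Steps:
U(X) = -5 + X (U(X) = X - 5 = -5 + X)
w(I, S) = 49*S (w(I, S) = -7*(S + S*(-5 - 3)) = -7*(S + S*(-8)) = -7*(S - 8*S) = -(-49)*S = 49*S)
M(d) = 0 (M(d) = (3*0)*(49*sqrt(d - 3)) = 0*(49*sqrt(-3 + d)) = 0)
sqrt(M(59 - 94) - 43073) = sqrt(0 - 43073) = sqrt(-43073) = I*sqrt(43073)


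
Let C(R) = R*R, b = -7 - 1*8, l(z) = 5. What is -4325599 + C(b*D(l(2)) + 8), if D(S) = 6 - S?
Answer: -4325550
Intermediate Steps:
b = -15 (b = -7 - 8 = -15)
C(R) = R²
-4325599 + C(b*D(l(2)) + 8) = -4325599 + (-15*(6 - 1*5) + 8)² = -4325599 + (-15*(6 - 5) + 8)² = -4325599 + (-15*1 + 8)² = -4325599 + (-15 + 8)² = -4325599 + (-7)² = -4325599 + 49 = -4325550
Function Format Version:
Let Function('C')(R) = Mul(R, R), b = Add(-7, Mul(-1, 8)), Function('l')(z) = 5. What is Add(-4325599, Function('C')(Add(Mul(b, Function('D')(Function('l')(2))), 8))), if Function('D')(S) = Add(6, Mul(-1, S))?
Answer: -4325550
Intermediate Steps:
b = -15 (b = Add(-7, -8) = -15)
Function('C')(R) = Pow(R, 2)
Add(-4325599, Function('C')(Add(Mul(b, Function('D')(Function('l')(2))), 8))) = Add(-4325599, Pow(Add(Mul(-15, Add(6, Mul(-1, 5))), 8), 2)) = Add(-4325599, Pow(Add(Mul(-15, Add(6, -5)), 8), 2)) = Add(-4325599, Pow(Add(Mul(-15, 1), 8), 2)) = Add(-4325599, Pow(Add(-15, 8), 2)) = Add(-4325599, Pow(-7, 2)) = Add(-4325599, 49) = -4325550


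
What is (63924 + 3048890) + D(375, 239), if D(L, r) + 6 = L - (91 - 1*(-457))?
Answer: 3112635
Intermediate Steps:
D(L, r) = -554 + L (D(L, r) = -6 + (L - (91 - 1*(-457))) = -6 + (L - (91 + 457)) = -6 + (L - 1*548) = -6 + (L - 548) = -6 + (-548 + L) = -554 + L)
(63924 + 3048890) + D(375, 239) = (63924 + 3048890) + (-554 + 375) = 3112814 - 179 = 3112635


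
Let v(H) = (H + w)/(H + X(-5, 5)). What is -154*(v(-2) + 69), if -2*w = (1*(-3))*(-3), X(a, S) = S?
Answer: -30877/3 ≈ -10292.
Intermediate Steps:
w = -9/2 (w = -1*(-3)*(-3)/2 = -(-3)*(-3)/2 = -½*9 = -9/2 ≈ -4.5000)
v(H) = (-9/2 + H)/(5 + H) (v(H) = (H - 9/2)/(H + 5) = (-9/2 + H)/(5 + H))
-154*(v(-2) + 69) = -154*((-9/2 - 2)/(5 - 2) + 69) = -154*(-13/2/3 + 69) = -154*((⅓)*(-13/2) + 69) = -154*(-13/6 + 69) = -154*401/6 = -30877/3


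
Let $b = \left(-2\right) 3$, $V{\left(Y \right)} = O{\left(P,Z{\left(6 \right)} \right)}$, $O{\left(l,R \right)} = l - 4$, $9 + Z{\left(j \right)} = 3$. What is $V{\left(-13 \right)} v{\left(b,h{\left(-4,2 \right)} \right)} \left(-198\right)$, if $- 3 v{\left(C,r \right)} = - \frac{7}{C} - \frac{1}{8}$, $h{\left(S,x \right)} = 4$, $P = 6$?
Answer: $\frac{275}{2} \approx 137.5$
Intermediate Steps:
$Z{\left(j \right)} = -6$ ($Z{\left(j \right)} = -9 + 3 = -6$)
$O{\left(l,R \right)} = -4 + l$ ($O{\left(l,R \right)} = l - 4 = -4 + l$)
$V{\left(Y \right)} = 2$ ($V{\left(Y \right)} = -4 + 6 = 2$)
$b = -6$
$v{\left(C,r \right)} = \frac{1}{24} + \frac{7}{3 C}$ ($v{\left(C,r \right)} = - \frac{- \frac{7}{C} - \frac{1}{8}}{3} = - \frac{- \frac{1}{8} - \frac{7}{C}}{3} = \frac{1}{24} + \frac{7}{3 C}$)
$V{\left(-13 \right)} v{\left(b,h{\left(-4,2 \right)} \right)} \left(-198\right) = 2 \frac{56 - 6}{24 \left(-6\right)} \left(-198\right) = 2 \cdot \frac{1}{24} \left(- \frac{1}{6}\right) 50 \left(-198\right) = 2 \left(- \frac{25}{72}\right) \left(-198\right) = \left(- \frac{25}{36}\right) \left(-198\right) = \frac{275}{2}$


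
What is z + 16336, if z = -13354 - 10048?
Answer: -7066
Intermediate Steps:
z = -23402
z + 16336 = -23402 + 16336 = -7066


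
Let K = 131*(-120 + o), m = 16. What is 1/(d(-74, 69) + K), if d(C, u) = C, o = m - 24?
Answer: -1/16842 ≈ -5.9375e-5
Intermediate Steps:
o = -8 (o = 16 - 24 = -8)
K = -16768 (K = 131*(-120 - 8) = 131*(-128) = -16768)
1/(d(-74, 69) + K) = 1/(-74 - 16768) = 1/(-16842) = -1/16842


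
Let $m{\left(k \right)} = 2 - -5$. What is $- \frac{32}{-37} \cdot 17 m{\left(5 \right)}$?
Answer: $\frac{3808}{37} \approx 102.92$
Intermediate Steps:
$m{\left(k \right)} = 7$ ($m{\left(k \right)} = 2 + 5 = 7$)
$- \frac{32}{-37} \cdot 17 m{\left(5 \right)} = - \frac{32}{-37} \cdot 17 \cdot 7 = \left(-32\right) \left(- \frac{1}{37}\right) 17 \cdot 7 = \frac{32}{37} \cdot 17 \cdot 7 = \frac{544}{37} \cdot 7 = \frac{3808}{37}$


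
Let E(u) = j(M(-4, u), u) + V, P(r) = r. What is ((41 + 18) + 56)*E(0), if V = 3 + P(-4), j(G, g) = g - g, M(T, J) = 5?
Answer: -115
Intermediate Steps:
j(G, g) = 0
V = -1 (V = 3 - 4 = -1)
E(u) = -1 (E(u) = 0 - 1 = -1)
((41 + 18) + 56)*E(0) = ((41 + 18) + 56)*(-1) = (59 + 56)*(-1) = 115*(-1) = -115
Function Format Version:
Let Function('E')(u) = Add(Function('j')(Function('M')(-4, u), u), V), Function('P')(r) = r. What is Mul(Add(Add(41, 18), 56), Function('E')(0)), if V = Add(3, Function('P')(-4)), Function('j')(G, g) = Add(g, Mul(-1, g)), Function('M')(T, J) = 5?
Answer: -115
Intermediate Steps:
Function('j')(G, g) = 0
V = -1 (V = Add(3, -4) = -1)
Function('E')(u) = -1 (Function('E')(u) = Add(0, -1) = -1)
Mul(Add(Add(41, 18), 56), Function('E')(0)) = Mul(Add(Add(41, 18), 56), -1) = Mul(Add(59, 56), -1) = Mul(115, -1) = -115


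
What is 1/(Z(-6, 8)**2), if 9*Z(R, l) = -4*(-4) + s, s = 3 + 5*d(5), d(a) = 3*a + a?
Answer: 81/14161 ≈ 0.0057199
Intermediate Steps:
d(a) = 4*a
s = 103 (s = 3 + 5*(4*5) = 3 + 5*20 = 3 + 100 = 103)
Z(R, l) = 119/9 (Z(R, l) = (-4*(-4) + 103)/9 = (16 + 103)/9 = (1/9)*119 = 119/9)
1/(Z(-6, 8)**2) = 1/((119/9)**2) = 1/(14161/81) = 81/14161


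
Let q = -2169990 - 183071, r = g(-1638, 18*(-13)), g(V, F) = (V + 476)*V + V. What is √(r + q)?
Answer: I*√451343 ≈ 671.82*I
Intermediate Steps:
g(V, F) = V + V*(476 + V) (g(V, F) = (476 + V)*V + V = V*(476 + V) + V = V + V*(476 + V))
r = 1901718 (r = -1638*(477 - 1638) = -1638*(-1161) = 1901718)
q = -2353061
√(r + q) = √(1901718 - 2353061) = √(-451343) = I*√451343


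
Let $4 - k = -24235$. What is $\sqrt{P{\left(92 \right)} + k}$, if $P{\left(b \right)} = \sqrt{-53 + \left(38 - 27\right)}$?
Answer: $\sqrt{24239 + i \sqrt{42}} \approx 155.69 + 0.021 i$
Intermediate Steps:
$k = 24239$ ($k = 4 - -24235 = 4 + 24235 = 24239$)
$P{\left(b \right)} = i \sqrt{42}$ ($P{\left(b \right)} = \sqrt{-53 + \left(38 - 27\right)} = \sqrt{-53 + 11} = \sqrt{-42} = i \sqrt{42}$)
$\sqrt{P{\left(92 \right)} + k} = \sqrt{i \sqrt{42} + 24239} = \sqrt{24239 + i \sqrt{42}}$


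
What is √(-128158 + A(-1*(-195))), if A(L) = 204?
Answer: I*√127954 ≈ 357.71*I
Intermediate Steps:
√(-128158 + A(-1*(-195))) = √(-128158 + 204) = √(-127954) = I*√127954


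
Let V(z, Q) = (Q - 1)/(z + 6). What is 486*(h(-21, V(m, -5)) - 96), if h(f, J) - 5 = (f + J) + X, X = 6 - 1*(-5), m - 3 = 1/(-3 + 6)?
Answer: -345789/7 ≈ -49398.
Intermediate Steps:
m = 10/3 (m = 3 + 1/(-3 + 6) = 3 + 1/3 = 3 + ⅓ = 10/3 ≈ 3.3333)
X = 11 (X = 6 + 5 = 11)
V(z, Q) = (-1 + Q)/(6 + z)
h(f, J) = 16 + J + f (h(f, J) = 5 + ((f + J) + 11) = 5 + ((J + f) + 11) = 5 + (11 + J + f) = 16 + J + f)
486*(h(-21, V(m, -5)) - 96) = 486*((16 + (-1 - 5)/(6 + 10/3) - 21) - 96) = 486*((16 - 6/(28/3) - 21) - 96) = 486*((16 + (3/28)*(-6) - 21) - 96) = 486*((16 - 9/14 - 21) - 96) = 486*(-79/14 - 96) = 486*(-1423/14) = -345789/7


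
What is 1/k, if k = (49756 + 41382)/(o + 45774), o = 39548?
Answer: 42661/45569 ≈ 0.93618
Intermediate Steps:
k = 45569/42661 (k = (49756 + 41382)/(39548 + 45774) = 91138/85322 = 91138*(1/85322) = 45569/42661 ≈ 1.0682)
1/k = 1/(45569/42661) = 42661/45569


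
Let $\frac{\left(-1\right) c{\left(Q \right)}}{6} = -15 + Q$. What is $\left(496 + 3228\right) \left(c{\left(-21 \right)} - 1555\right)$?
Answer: $-4986436$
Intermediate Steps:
$c{\left(Q \right)} = 90 - 6 Q$ ($c{\left(Q \right)} = - 6 \left(-15 + Q\right) = 90 - 6 Q$)
$\left(496 + 3228\right) \left(c{\left(-21 \right)} - 1555\right) = \left(496 + 3228\right) \left(\left(90 - -126\right) - 1555\right) = 3724 \left(\left(90 + 126\right) - 1555\right) = 3724 \left(216 - 1555\right) = 3724 \left(-1339\right) = -4986436$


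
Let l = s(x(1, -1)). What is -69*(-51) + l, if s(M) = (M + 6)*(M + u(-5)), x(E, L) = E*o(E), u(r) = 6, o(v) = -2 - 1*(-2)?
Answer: 3555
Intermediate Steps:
o(v) = 0 (o(v) = -2 + 2 = 0)
x(E, L) = 0 (x(E, L) = E*0 = 0)
s(M) = (6 + M)² (s(M) = (M + 6)*(M + 6) = (6 + M)*(6 + M) = (6 + M)²)
l = 36 (l = 36 + 0² + 12*0 = 36 + 0 + 0 = 36)
-69*(-51) + l = -69*(-51) + 36 = 3519 + 36 = 3555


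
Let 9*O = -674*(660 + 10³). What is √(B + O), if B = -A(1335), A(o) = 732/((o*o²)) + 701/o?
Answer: I*√43874265894109455/594075 ≈ 352.58*I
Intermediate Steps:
A(o) = 701/o + 732/o³ (A(o) = 732/(o³) + 701/o = 732/o³ + 701/o = 701/o + 732/o³)
B = -416446819/793090125 (B = -(701/1335 + 732/1335³) = -(701*(1/1335) + 732*(1/2379270375)) = -(701/1335 + 244/793090125) = -1*416446819/793090125 = -416446819/793090125 ≈ -0.52509)
O = -1118840/9 (O = (-674*(660 + 10³))/9 = (-674*(660 + 1000))/9 = (-674*1660)/9 = (⅑)*(-1118840) = -1118840/9 ≈ -1.2432e+5)
√(B + O) = √(-416446819/793090125 - 1118840/9) = √(-32864618647273/264363375) = I*√43874265894109455/594075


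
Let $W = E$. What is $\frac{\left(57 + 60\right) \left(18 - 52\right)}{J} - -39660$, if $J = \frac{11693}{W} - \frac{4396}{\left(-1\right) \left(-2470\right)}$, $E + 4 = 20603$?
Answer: $\frac{1324145111190}{30835747} \approx 42942.0$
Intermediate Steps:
$E = 20599$ ($E = -4 + 20603 = 20599$)
$W = 20599$
$J = - \frac{30835747}{25439765}$ ($J = \frac{11693}{20599} - \frac{4396}{\left(-1\right) \left(-2470\right)} = 11693 \cdot \frac{1}{20599} - \frac{4396}{2470} = \frac{11693}{20599} - \frac{2198}{1235} = - \frac{30835747}{25439765} \approx -1.2121$)
$\frac{\left(57 + 60\right) \left(18 - 52\right)}{J} - -39660 = \frac{\left(57 + 60\right) \left(18 - 52\right)}{- \frac{30835747}{25439765}} - -39660 = 117 \left(-34\right) \left(- \frac{25439765}{30835747}\right) + 39660 = \left(-3978\right) \left(- \frac{25439765}{30835747}\right) + 39660 = \frac{101199385170}{30835747} + 39660 = \frac{1324145111190}{30835747}$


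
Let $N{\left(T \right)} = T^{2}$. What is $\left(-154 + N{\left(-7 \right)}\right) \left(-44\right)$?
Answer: $4620$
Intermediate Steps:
$\left(-154 + N{\left(-7 \right)}\right) \left(-44\right) = \left(-154 + \left(-7\right)^{2}\right) \left(-44\right) = \left(-154 + 49\right) \left(-44\right) = \left(-105\right) \left(-44\right) = 4620$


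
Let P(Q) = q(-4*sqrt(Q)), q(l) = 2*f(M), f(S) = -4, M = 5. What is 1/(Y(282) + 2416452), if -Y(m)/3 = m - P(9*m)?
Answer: 1/2415582 ≈ 4.1398e-7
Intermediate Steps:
q(l) = -8 (q(l) = 2*(-4) = -8)
P(Q) = -8
Y(m) = -24 - 3*m (Y(m) = -3*(m - 1*(-8)) = -3*(m + 8) = -3*(8 + m) = -24 - 3*m)
1/(Y(282) + 2416452) = 1/((-24 - 3*282) + 2416452) = 1/((-24 - 846) + 2416452) = 1/(-870 + 2416452) = 1/2415582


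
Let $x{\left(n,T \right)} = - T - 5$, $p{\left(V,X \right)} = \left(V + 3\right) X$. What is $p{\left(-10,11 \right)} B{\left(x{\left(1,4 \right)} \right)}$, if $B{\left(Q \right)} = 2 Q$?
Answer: $1386$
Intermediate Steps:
$p{\left(V,X \right)} = X \left(3 + V\right)$ ($p{\left(V,X \right)} = \left(3 + V\right) X = X \left(3 + V\right)$)
$x{\left(n,T \right)} = -5 - T$
$p{\left(-10,11 \right)} B{\left(x{\left(1,4 \right)} \right)} = 11 \left(3 - 10\right) 2 \left(-5 - 4\right) = 11 \left(-7\right) 2 \left(-5 - 4\right) = - 77 \cdot 2 \left(-9\right) = \left(-77\right) \left(-18\right) = 1386$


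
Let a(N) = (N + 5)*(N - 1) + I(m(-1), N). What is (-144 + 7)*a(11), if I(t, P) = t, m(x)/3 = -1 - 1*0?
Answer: -21509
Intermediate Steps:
m(x) = -3 (m(x) = 3*(-1 - 1*0) = 3*(-1 + 0) = 3*(-1) = -3)
a(N) = -3 + (-1 + N)*(5 + N) (a(N) = (N + 5)*(N - 1) - 3 = (5 + N)*(-1 + N) - 3 = (-1 + N)*(5 + N) - 3 = -3 + (-1 + N)*(5 + N))
(-144 + 7)*a(11) = (-144 + 7)*(-8 + 11**2 + 4*11) = -137*(-8 + 121 + 44) = -137*157 = -21509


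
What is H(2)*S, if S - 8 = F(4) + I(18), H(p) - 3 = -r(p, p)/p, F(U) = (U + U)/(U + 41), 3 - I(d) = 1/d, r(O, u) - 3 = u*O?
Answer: -1001/180 ≈ -5.5611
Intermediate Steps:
r(O, u) = 3 + O*u (r(O, u) = 3 + u*O = 3 + O*u)
I(d) = 3 - 1/d
F(U) = 2*U/(41 + U) (F(U) = (2*U)/(41 + U) = 2*U/(41 + U))
H(p) = 3 - (3 + p²)/p (H(p) = 3 - (3 + p*p)/p = 3 - (3 + p²)/p)
S = 1001/90 (S = 8 + (2*4/(41 + 4) + (3 - 1/18)) = 8 + (2*4/45 + (3 - 1*1/18)) = 8 + (2*4*(1/45) + (3 - 1/18)) = 8 + (8/45 + 53/18) = 8 + 281/90 = 1001/90 ≈ 11.122)
H(2)*S = (3 - 1*2 - 3/2)*(1001/90) = (3 - 2 - 3*½)*(1001/90) = (3 - 2 - 3/2)*(1001/90) = -½*1001/90 = -1001/180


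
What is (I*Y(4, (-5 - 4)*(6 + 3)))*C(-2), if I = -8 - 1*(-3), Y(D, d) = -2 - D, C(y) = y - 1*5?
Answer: -210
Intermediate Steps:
C(y) = -5 + y (C(y) = y - 5 = -5 + y)
I = -5 (I = -8 + 3 = -5)
(I*Y(4, (-5 - 4)*(6 + 3)))*C(-2) = (-5*(-2 - 1*4))*(-5 - 2) = -5*(-2 - 4)*(-7) = -5*(-6)*(-7) = 30*(-7) = -210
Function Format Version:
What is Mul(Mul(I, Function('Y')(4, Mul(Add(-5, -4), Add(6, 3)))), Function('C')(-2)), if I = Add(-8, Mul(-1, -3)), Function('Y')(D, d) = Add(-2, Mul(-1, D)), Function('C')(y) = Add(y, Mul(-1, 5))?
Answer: -210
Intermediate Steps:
Function('C')(y) = Add(-5, y) (Function('C')(y) = Add(y, -5) = Add(-5, y))
I = -5 (I = Add(-8, 3) = -5)
Mul(Mul(I, Function('Y')(4, Mul(Add(-5, -4), Add(6, 3)))), Function('C')(-2)) = Mul(Mul(-5, Add(-2, Mul(-1, 4))), Add(-5, -2)) = Mul(Mul(-5, Add(-2, -4)), -7) = Mul(Mul(-5, -6), -7) = Mul(30, -7) = -210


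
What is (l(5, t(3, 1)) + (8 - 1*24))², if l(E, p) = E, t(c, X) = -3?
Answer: 121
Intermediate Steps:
(l(5, t(3, 1)) + (8 - 1*24))² = (5 + (8 - 1*24))² = (5 + (8 - 24))² = (5 - 16)² = (-11)² = 121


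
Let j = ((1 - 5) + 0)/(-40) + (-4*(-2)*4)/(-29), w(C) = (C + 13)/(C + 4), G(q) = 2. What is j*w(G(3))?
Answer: -291/116 ≈ -2.5086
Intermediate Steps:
w(C) = (13 + C)/(4 + C)
j = -291/290 (j = (-4 + 0)*(-1/40) + (8*4)*(-1/29) = -4*(-1/40) + 32*(-1/29) = 1/10 - 32/29 = -291/290 ≈ -1.0034)
j*w(G(3)) = -291*(13 + 2)/(290*(4 + 2)) = -291*15/(290*6) = -97*15/580 = -291/290*5/2 = -291/116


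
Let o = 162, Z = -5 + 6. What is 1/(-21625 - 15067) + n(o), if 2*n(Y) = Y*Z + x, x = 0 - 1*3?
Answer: 2917013/36692 ≈ 79.500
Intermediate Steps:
x = -3 (x = 0 - 3 = -3)
Z = 1
n(Y) = -3/2 + Y/2 (n(Y) = (Y*1 - 3)/2 = (Y - 3)/2 = (-3 + Y)/2 = -3/2 + Y/2)
1/(-21625 - 15067) + n(o) = 1/(-21625 - 15067) + (-3/2 + (½)*162) = 1/(-36692) + (-3/2 + 81) = -1/36692 + 159/2 = 2917013/36692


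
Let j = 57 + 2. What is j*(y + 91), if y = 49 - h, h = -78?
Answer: 12862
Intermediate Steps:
j = 59
y = 127 (y = 49 - 1*(-78) = 49 + 78 = 127)
j*(y + 91) = 59*(127 + 91) = 59*218 = 12862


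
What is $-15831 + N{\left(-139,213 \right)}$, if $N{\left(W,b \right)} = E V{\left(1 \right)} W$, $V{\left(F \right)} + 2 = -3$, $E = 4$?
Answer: $-13051$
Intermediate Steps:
$V{\left(F \right)} = -5$ ($V{\left(F \right)} = -2 - 3 = -5$)
$N{\left(W,b \right)} = - 20 W$ ($N{\left(W,b \right)} = 4 \left(-5\right) W = - 20 W$)
$-15831 + N{\left(-139,213 \right)} = -15831 - -2780 = -15831 + 2780 = -13051$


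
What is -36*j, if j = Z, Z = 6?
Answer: -216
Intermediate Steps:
j = 6
-36*j = -36*6 = -216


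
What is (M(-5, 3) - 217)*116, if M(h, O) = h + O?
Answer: -25404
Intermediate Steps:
M(h, O) = O + h
(M(-5, 3) - 217)*116 = ((3 - 5) - 217)*116 = (-2 - 217)*116 = -219*116 = -25404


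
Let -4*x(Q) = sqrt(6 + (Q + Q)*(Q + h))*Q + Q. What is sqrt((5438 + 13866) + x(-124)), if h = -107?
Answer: sqrt(19335 + 93*sqrt(6366)) ≈ 163.57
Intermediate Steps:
x(Q) = -Q/4 - Q*sqrt(6 + 2*Q*(-107 + Q))/4 (x(Q) = -(sqrt(6 + (Q + Q)*(Q - 107))*Q + Q)/4 = -(sqrt(6 + (2*Q)*(-107 + Q))*Q + Q)/4 = -(sqrt(6 + 2*Q*(-107 + Q))*Q + Q)/4 = -(Q*sqrt(6 + 2*Q*(-107 + Q)) + Q)/4 = -(Q + Q*sqrt(6 + 2*Q*(-107 + Q)))/4 = -Q/4 - Q*sqrt(6 + 2*Q*(-107 + Q))/4)
sqrt((5438 + 13866) + x(-124)) = sqrt((5438 + 13866) - 1/4*(-124)*(1 + sqrt(6 - 214*(-124) + 2*(-124)**2))) = sqrt(19304 - 1/4*(-124)*(1 + sqrt(6 + 26536 + 2*15376))) = sqrt(19304 - 1/4*(-124)*(1 + sqrt(6 + 26536 + 30752))) = sqrt(19304 - 1/4*(-124)*(1 + sqrt(57294))) = sqrt(19304 - 1/4*(-124)*(1 + 3*sqrt(6366))) = sqrt(19304 + (31 + 93*sqrt(6366))) = sqrt(19335 + 93*sqrt(6366))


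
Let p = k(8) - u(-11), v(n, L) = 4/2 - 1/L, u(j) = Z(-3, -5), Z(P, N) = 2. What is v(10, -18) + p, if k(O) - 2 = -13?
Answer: -197/18 ≈ -10.944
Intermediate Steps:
k(O) = -11 (k(O) = 2 - 13 = -11)
u(j) = 2
v(n, L) = 2 - 1/L (v(n, L) = 4*(½) - 1/L = 2 - 1/L)
p = -13 (p = -11 - 1*2 = -11 - 2 = -13)
v(10, -18) + p = (2 - 1/(-18)) - 13 = (2 - 1*(-1/18)) - 13 = (2 + 1/18) - 13 = 37/18 - 13 = -197/18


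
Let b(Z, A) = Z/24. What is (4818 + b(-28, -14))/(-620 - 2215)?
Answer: -28901/17010 ≈ -1.6991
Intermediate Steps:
b(Z, A) = Z/24 (b(Z, A) = Z*(1/24) = Z/24)
(4818 + b(-28, -14))/(-620 - 2215) = (4818 + (1/24)*(-28))/(-620 - 2215) = (4818 - 7/6)/(-2835) = (28901/6)*(-1/2835) = -28901/17010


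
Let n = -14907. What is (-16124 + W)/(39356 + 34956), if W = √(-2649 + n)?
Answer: -4031/18578 + I*√4389/37156 ≈ -0.21698 + 0.001783*I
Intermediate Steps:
W = 2*I*√4389 (W = √(-2649 - 14907) = √(-17556) = 2*I*√4389 ≈ 132.5*I)
(-16124 + W)/(39356 + 34956) = (-16124 + 2*I*√4389)/(39356 + 34956) = (-16124 + 2*I*√4389)/74312 = (-16124 + 2*I*√4389)*(1/74312) = -4031/18578 + I*√4389/37156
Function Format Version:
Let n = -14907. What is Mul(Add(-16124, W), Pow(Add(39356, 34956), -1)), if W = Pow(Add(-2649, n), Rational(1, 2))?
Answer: Add(Rational(-4031, 18578), Mul(Rational(1, 37156), I, Pow(4389, Rational(1, 2)))) ≈ Add(-0.21698, Mul(0.0017830, I))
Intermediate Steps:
W = Mul(2, I, Pow(4389, Rational(1, 2))) (W = Pow(Add(-2649, -14907), Rational(1, 2)) = Pow(-17556, Rational(1, 2)) = Mul(2, I, Pow(4389, Rational(1, 2))) ≈ Mul(132.50, I))
Mul(Add(-16124, W), Pow(Add(39356, 34956), -1)) = Mul(Add(-16124, Mul(2, I, Pow(4389, Rational(1, 2)))), Pow(Add(39356, 34956), -1)) = Mul(Add(-16124, Mul(2, I, Pow(4389, Rational(1, 2)))), Pow(74312, -1)) = Mul(Add(-16124, Mul(2, I, Pow(4389, Rational(1, 2)))), Rational(1, 74312)) = Add(Rational(-4031, 18578), Mul(Rational(1, 37156), I, Pow(4389, Rational(1, 2))))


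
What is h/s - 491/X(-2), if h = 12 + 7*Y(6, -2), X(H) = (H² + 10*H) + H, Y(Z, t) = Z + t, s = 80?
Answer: 250/9 ≈ 27.778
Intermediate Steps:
X(H) = H² + 11*H
h = 40 (h = 12 + 7*(6 - 2) = 12 + 7*4 = 12 + 28 = 40)
h/s - 491/X(-2) = 40/80 - 491*(-1/(2*(11 - 2))) = 40*(1/80) - 491/((-2*9)) = ½ - 491/(-18) = ½ - 491*(-1/18) = ½ + 491/18 = 250/9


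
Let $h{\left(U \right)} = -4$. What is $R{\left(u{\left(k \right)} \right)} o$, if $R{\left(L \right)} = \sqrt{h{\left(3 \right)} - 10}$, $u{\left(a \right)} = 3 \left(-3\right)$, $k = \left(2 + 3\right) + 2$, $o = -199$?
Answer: $- 199 i \sqrt{14} \approx - 744.59 i$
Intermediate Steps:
$k = 7$ ($k = 5 + 2 = 7$)
$u{\left(a \right)} = -9$
$R{\left(L \right)} = i \sqrt{14}$ ($R{\left(L \right)} = \sqrt{-4 - 10} = \sqrt{-14} = i \sqrt{14}$)
$R{\left(u{\left(k \right)} \right)} o = i \sqrt{14} \left(-199\right) = - 199 i \sqrt{14}$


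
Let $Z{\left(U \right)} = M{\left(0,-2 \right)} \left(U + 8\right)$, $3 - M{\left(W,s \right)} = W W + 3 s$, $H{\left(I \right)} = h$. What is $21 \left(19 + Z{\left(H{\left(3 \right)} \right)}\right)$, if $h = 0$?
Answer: $1911$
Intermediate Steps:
$H{\left(I \right)} = 0$
$M{\left(W,s \right)} = 3 - W^{2} - 3 s$ ($M{\left(W,s \right)} = 3 - \left(W W + 3 s\right) = 3 - \left(W^{2} + 3 s\right) = 3 - W^{2} - 3 s$)
$Z{\left(U \right)} = 72 + 9 U$ ($Z{\left(U \right)} = \left(3 - 0^{2} - -6\right) \left(U + 8\right) = \left(3 - 0 + 6\right) \left(8 + U\right) = \left(3 + 0 + 6\right) \left(8 + U\right) = 9 \left(8 + U\right) = 72 + 9 U$)
$21 \left(19 + Z{\left(H{\left(3 \right)} \right)}\right) = 21 \left(19 + \left(72 + 9 \cdot 0\right)\right) = 21 \left(19 + \left(72 + 0\right)\right) = 21 \left(19 + 72\right) = 21 \cdot 91 = 1911$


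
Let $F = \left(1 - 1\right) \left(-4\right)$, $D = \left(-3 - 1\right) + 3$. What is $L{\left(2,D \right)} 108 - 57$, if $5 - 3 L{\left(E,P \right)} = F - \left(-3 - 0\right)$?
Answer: $15$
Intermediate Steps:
$D = -1$ ($D = -4 + 3 = -1$)
$F = 0$ ($F = 0 \left(-4\right) = 0$)
$L{\left(E,P \right)} = \frac{2}{3}$ ($L{\left(E,P \right)} = \frac{5}{3} - \frac{0 - \left(-3 - 0\right)}{3} = \frac{5}{3} - \frac{0 - \left(-3 + 0\right)}{3} = \frac{5}{3} - \frac{0 - -3}{3} = \frac{5}{3} - \frac{0 + 3}{3} = \frac{5}{3} - 1 = \frac{2}{3}$)
$L{\left(2,D \right)} 108 - 57 = \frac{2}{3} \cdot 108 - 57 = 72 - 57 = 15$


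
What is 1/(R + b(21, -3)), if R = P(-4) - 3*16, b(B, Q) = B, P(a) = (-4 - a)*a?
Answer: -1/27 ≈ -0.037037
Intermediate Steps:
P(a) = a*(-4 - a)
R = -48 (R = -1*(-4)*(4 - 4) - 3*16 = -1*(-4)*0 - 48 = 0 - 48 = -48)
1/(R + b(21, -3)) = 1/(-48 + 21) = 1/(-27) = -1/27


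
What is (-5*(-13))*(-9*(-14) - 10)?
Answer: 7540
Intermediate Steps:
(-5*(-13))*(-9*(-14) - 10) = 65*(126 - 10) = 65*116 = 7540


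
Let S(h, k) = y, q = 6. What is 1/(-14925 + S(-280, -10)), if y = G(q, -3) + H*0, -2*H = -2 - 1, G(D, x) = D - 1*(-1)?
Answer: -1/14918 ≈ -6.7033e-5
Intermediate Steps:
G(D, x) = 1 + D (G(D, x) = D + 1 = 1 + D)
H = 3/2 (H = -(-2 - 1)/2 = -1/2*(-3) = 3/2 ≈ 1.5000)
y = 7 (y = (1 + 6) + (3/2)*0 = 7 + 0 = 7)
S(h, k) = 7
1/(-14925 + S(-280, -10)) = 1/(-14925 + 7) = 1/(-14918) = -1/14918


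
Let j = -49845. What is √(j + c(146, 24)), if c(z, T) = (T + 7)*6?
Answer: I*√49659 ≈ 222.84*I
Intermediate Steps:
c(z, T) = 42 + 6*T (c(z, T) = (7 + T)*6 = 42 + 6*T)
√(j + c(146, 24)) = √(-49845 + (42 + 6*24)) = √(-49845 + (42 + 144)) = √(-49845 + 186) = √(-49659) = I*√49659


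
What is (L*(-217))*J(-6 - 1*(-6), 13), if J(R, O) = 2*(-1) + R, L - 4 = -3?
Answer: 434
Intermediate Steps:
L = 1 (L = 4 - 3 = 1)
J(R, O) = -2 + R
(L*(-217))*J(-6 - 1*(-6), 13) = (1*(-217))*(-2 + (-6 - 1*(-6))) = -217*(-2 + (-6 + 6)) = -217*(-2 + 0) = -217*(-2) = 434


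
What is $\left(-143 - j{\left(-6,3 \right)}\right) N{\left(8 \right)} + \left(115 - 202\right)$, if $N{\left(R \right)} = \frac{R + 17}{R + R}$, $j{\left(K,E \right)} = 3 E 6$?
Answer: $- \frac{6317}{16} \approx -394.81$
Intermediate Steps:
$j{\left(K,E \right)} = 18 E$
$N{\left(R \right)} = \frac{17 + R}{2 R}$
$\left(-143 - j{\left(-6,3 \right)}\right) N{\left(8 \right)} + \left(115 - 202\right) = \left(-143 - 18 \cdot 3\right) \frac{17 + 8}{2 \cdot 8} + \left(115 - 202\right) = \left(-143 - 54\right) \frac{1}{2} \cdot \frac{1}{8} \cdot 25 - 87 = \left(-143 - 54\right) \frac{25}{16} - 87 = \left(-197\right) \frac{25}{16} - 87 = - \frac{4925}{16} - 87 = - \frac{6317}{16}$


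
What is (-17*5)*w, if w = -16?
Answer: 1360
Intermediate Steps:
(-17*5)*w = -17*5*(-16) = -85*(-16) = 1360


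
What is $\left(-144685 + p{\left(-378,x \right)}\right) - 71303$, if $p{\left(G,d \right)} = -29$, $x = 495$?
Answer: $-216017$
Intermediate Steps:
$\left(-144685 + p{\left(-378,x \right)}\right) - 71303 = \left(-144685 - 29\right) - 71303 = -144714 - 71303 = -216017$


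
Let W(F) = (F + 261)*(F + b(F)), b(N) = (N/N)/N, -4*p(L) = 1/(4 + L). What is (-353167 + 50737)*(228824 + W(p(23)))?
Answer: -117957870771305/1944 ≈ -6.0678e+10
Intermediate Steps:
p(L) = -1/(4*(4 + L))
b(N) = 1/N
W(F) = (261 + F)*(F + 1/F) (W(F) = (F + 261)*(F + 1/F) = (261 + F)*(F + 1/F))
(-353167 + 50737)*(228824 + W(p(23))) = (-353167 + 50737)*(228824 + (1 + (-1/(16 + 4*23))² + 261*(-1/(16 + 4*23)) + 261/((-1/(16 + 4*23))))) = -302430*(228824 + (1 + (-1/(16 + 92))² + 261*(-1/(16 + 92)) + 261/((-1/(16 + 92))))) = -302430*(228824 + (1 + (-1/108)² + 261*(-1/108) + 261/((-1/108)))) = -302430*(228824 + (1 + (-1*1/108)² + 261*(-1*1/108) + 261/((-1*1/108)))) = -302430*(228824 + (1 + (-1/108)² + 261*(-1/108) + 261/(-1/108))) = -302430*(228824 + (1 + 1/11664 - 29/12 + 261*(-108))) = -302430*(228824 + (1 + 1/11664 - 29/12 - 28188)) = -302430*(228824 - 328801355/11664) = -302430*2340201781/11664 = -117957870771305/1944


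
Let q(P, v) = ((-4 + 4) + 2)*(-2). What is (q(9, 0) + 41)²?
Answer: 1369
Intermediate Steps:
q(P, v) = -4 (q(P, v) = (0 + 2)*(-2) = 2*(-2) = -4)
(q(9, 0) + 41)² = (-4 + 41)² = 37² = 1369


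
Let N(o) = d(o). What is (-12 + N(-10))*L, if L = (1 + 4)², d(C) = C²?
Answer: 2200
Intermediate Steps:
N(o) = o²
L = 25 (L = 5² = 25)
(-12 + N(-10))*L = (-12 + (-10)²)*25 = (-12 + 100)*25 = 88*25 = 2200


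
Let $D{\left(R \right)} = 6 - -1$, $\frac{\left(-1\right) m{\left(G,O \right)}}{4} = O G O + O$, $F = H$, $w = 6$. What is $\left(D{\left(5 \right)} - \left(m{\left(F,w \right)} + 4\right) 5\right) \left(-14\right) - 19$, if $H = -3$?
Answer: $28723$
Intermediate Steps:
$F = -3$
$m{\left(G,O \right)} = - 4 O - 4 G O^{2}$ ($m{\left(G,O \right)} = - 4 \left(O G O + O\right) = - 4 \left(G O O + O\right) = - 4 \left(G O^{2} + O\right) = - 4 \left(O + G O^{2}\right) = - 4 O - 4 G O^{2}$)
$D{\left(R \right)} = 7$ ($D{\left(R \right)} = 6 + 1 = 7$)
$\left(D{\left(5 \right)} - \left(m{\left(F,w \right)} + 4\right) 5\right) \left(-14\right) - 19 = \left(7 - \left(\left(-4\right) 6 \left(1 - 18\right) + 4\right) 5\right) \left(-14\right) - 19 = \left(7 - \left(\left(-4\right) 6 \left(-17\right) + 4\right) 5\right) \left(-14\right) - 19 = \left(7 - \left(408 + 4\right) 5\right) \left(-14\right) - 19 = \left(7 - 412 \cdot 5\right) \left(-14\right) - 19 = \left(7 - 2060\right) \left(-14\right) - 19 = \left(-2053\right) \left(-14\right) - 19 = 28742 - 19 = 28723$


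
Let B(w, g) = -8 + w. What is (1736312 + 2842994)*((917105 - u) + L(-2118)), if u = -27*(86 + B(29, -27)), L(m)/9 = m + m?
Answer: 4038352582220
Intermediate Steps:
L(m) = 18*m (L(m) = 9*(m + m) = 9*(2*m) = 18*m)
u = -2889 (u = -27*(86 + (-8 + 29)) = -27*(86 + 21) = -27*107 = -2889)
(1736312 + 2842994)*((917105 - u) + L(-2118)) = (1736312 + 2842994)*((917105 - 1*(-2889)) + 18*(-2118)) = 4579306*((917105 + 2889) - 38124) = 4579306*(919994 - 38124) = 4579306*881870 = 4038352582220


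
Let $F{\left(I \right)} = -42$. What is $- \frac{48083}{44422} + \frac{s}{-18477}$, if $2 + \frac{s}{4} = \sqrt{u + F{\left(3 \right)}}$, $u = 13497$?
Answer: $- \frac{126867745}{117255042} - \frac{4 \sqrt{1495}}{6159} \approx -1.1071$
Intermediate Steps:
$s = -8 + 12 \sqrt{1495}$ ($s = -8 + 4 \sqrt{13497 - 42} = -8 + 4 \sqrt{13455} = -8 + 4 \cdot 3 \sqrt{1495} = -8 + 12 \sqrt{1495} \approx 455.98$)
$- \frac{48083}{44422} + \frac{s}{-18477} = - \frac{48083}{44422} + \frac{-8 + 12 \sqrt{1495}}{-18477} = \left(-48083\right) \frac{1}{44422} + \left(-8 + 12 \sqrt{1495}\right) \left(- \frac{1}{18477}\right) = - \frac{6869}{6346} + \left(\frac{8}{18477} - \frac{4 \sqrt{1495}}{6159}\right) = - \frac{126867745}{117255042} - \frac{4 \sqrt{1495}}{6159}$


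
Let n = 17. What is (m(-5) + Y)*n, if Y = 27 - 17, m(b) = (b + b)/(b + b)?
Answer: 187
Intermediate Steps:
m(b) = 1 (m(b) = (2*b)/((2*b)) = (2*b)*(1/(2*b)) = 1)
Y = 10
(m(-5) + Y)*n = (1 + 10)*17 = 11*17 = 187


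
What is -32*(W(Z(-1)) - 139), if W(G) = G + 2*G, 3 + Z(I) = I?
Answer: 4832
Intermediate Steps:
Z(I) = -3 + I
W(G) = 3*G
-32*(W(Z(-1)) - 139) = -32*(3*(-3 - 1) - 139) = -32*(3*(-4) - 139) = -32*(-12 - 139) = -32*(-151) = 4832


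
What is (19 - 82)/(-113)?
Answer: 63/113 ≈ 0.55752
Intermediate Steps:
(19 - 82)/(-113) = -1/113*(-63) = 63/113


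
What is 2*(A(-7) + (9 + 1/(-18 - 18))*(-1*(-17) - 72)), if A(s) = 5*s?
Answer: -19025/18 ≈ -1056.9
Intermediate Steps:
2*(A(-7) + (9 + 1/(-18 - 18))*(-1*(-17) - 72)) = 2*(5*(-7) + (9 + 1/(-18 - 18))*(-1*(-17) - 72)) = 2*(-35 + (9 + 1/(-36))*(17 - 72)) = 2*(-35 + (9 - 1/36)*(-55)) = 2*(-35 + (323/36)*(-55)) = 2*(-35 - 17765/36) = 2*(-19025/36) = -19025/18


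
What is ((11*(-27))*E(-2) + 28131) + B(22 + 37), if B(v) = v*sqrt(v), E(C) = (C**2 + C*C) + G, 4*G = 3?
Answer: 102129/4 + 59*sqrt(59) ≈ 25985.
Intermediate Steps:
G = 3/4 (G = (1/4)*3 = 3/4 ≈ 0.75000)
E(C) = 3/4 + 2*C**2 (E(C) = (C**2 + C*C) + 3/4 = (C**2 + C**2) + 3/4 = 2*C**2 + 3/4 = 3/4 + 2*C**2)
B(v) = v**(3/2)
((11*(-27))*E(-2) + 28131) + B(22 + 37) = ((11*(-27))*(3/4 + 2*(-2)**2) + 28131) + (22 + 37)**(3/2) = (-297*(3/4 + 2*4) + 28131) + 59**(3/2) = (-297*(3/4 + 8) + 28131) + 59*sqrt(59) = (-297*35/4 + 28131) + 59*sqrt(59) = (-10395/4 + 28131) + 59*sqrt(59) = 102129/4 + 59*sqrt(59)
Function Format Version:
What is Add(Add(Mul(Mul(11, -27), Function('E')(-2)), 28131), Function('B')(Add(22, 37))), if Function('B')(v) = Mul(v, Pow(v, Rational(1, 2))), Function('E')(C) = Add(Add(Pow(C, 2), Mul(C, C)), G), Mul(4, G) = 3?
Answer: Add(Rational(102129, 4), Mul(59, Pow(59, Rational(1, 2)))) ≈ 25985.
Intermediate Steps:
G = Rational(3, 4) (G = Mul(Rational(1, 4), 3) = Rational(3, 4) ≈ 0.75000)
Function('E')(C) = Add(Rational(3, 4), Mul(2, Pow(C, 2))) (Function('E')(C) = Add(Add(Pow(C, 2), Mul(C, C)), Rational(3, 4)) = Add(Add(Pow(C, 2), Pow(C, 2)), Rational(3, 4)) = Add(Mul(2, Pow(C, 2)), Rational(3, 4)) = Add(Rational(3, 4), Mul(2, Pow(C, 2))))
Function('B')(v) = Pow(v, Rational(3, 2))
Add(Add(Mul(Mul(11, -27), Function('E')(-2)), 28131), Function('B')(Add(22, 37))) = Add(Add(Mul(Mul(11, -27), Add(Rational(3, 4), Mul(2, Pow(-2, 2)))), 28131), Pow(Add(22, 37), Rational(3, 2))) = Add(Add(Mul(-297, Add(Rational(3, 4), Mul(2, 4))), 28131), Pow(59, Rational(3, 2))) = Add(Add(Mul(-297, Add(Rational(3, 4), 8)), 28131), Mul(59, Pow(59, Rational(1, 2)))) = Add(Add(Mul(-297, Rational(35, 4)), 28131), Mul(59, Pow(59, Rational(1, 2)))) = Add(Add(Rational(-10395, 4), 28131), Mul(59, Pow(59, Rational(1, 2)))) = Add(Rational(102129, 4), Mul(59, Pow(59, Rational(1, 2))))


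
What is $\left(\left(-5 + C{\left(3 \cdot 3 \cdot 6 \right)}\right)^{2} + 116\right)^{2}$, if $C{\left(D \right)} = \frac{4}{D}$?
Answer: $\frac{10455676009}{531441} \approx 19674.0$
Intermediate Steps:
$\left(\left(-5 + C{\left(3 \cdot 3 \cdot 6 \right)}\right)^{2} + 116\right)^{2} = \left(\left(-5 + \frac{4}{3 \cdot 3 \cdot 6}\right)^{2} + 116\right)^{2} = \left(\left(-5 + \frac{4}{9 \cdot 6}\right)^{2} + 116\right)^{2} = \left(\left(-5 + \frac{4}{54}\right)^{2} + 116\right)^{2} = \left(\left(-5 + 4 \cdot \frac{1}{54}\right)^{2} + 116\right)^{2} = \left(\left(-5 + \frac{2}{27}\right)^{2} + 116\right)^{2} = \left(\left(- \frac{133}{27}\right)^{2} + 116\right)^{2} = \left(\frac{17689}{729} + 116\right)^{2} = \left(\frac{102253}{729}\right)^{2} = \frac{10455676009}{531441}$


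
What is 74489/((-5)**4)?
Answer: 74489/625 ≈ 119.18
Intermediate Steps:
74489/((-5)**4) = 74489/625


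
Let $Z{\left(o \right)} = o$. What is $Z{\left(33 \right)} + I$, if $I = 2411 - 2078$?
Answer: $366$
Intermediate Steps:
$I = 333$
$Z{\left(33 \right)} + I = 33 + 333 = 366$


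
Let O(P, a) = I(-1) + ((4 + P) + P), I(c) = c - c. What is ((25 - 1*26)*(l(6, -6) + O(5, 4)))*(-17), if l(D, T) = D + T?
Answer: 238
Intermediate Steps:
I(c) = 0
O(P, a) = 4 + 2*P (O(P, a) = 0 + ((4 + P) + P) = 0 + (4 + 2*P) = 4 + 2*P)
((25 - 1*26)*(l(6, -6) + O(5, 4)))*(-17) = ((25 - 1*26)*((6 - 6) + (4 + 2*5)))*(-17) = ((25 - 26)*(0 + (4 + 10)))*(-17) = -(0 + 14)*(-17) = -1*14*(-17) = -14*(-17) = 238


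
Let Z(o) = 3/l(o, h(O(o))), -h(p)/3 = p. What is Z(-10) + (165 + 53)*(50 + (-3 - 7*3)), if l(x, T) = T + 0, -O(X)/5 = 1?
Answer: 28341/5 ≈ 5668.2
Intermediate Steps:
O(X) = -5 (O(X) = -5*1 = -5)
h(p) = -3*p
l(x, T) = T
Z(o) = ⅕ (Z(o) = 3/((-3*(-5))) = 3/15 = 3*(1/15) = ⅕)
Z(-10) + (165 + 53)*(50 + (-3 - 7*3)) = ⅕ + (165 + 53)*(50 + (-3 - 7*3)) = ⅕ + 218*(50 + (-3 - 21)) = ⅕ + 218*(50 - 24) = ⅕ + 218*26 = ⅕ + 5668 = 28341/5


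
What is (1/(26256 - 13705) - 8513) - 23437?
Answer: -401004449/12551 ≈ -31950.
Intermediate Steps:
(1/(26256 - 13705) - 8513) - 23437 = (1/12551 - 8513) - 23437 = -106846662/12551 - 23437 = -401004449/12551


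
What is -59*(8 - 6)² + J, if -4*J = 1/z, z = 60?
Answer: -56641/240 ≈ -236.00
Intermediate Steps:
J = -1/240 (J = -¼/60 = -¼*1/60 = -1/240 ≈ -0.0041667)
-59*(8 - 6)² + J = -59*(8 - 6)² - 1/240 = -59*2² - 1/240 = -59*4 - 1/240 = -236 - 1/240 = -56641/240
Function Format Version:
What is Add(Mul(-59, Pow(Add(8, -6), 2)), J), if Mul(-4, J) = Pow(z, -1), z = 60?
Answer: Rational(-56641, 240) ≈ -236.00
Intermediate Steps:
J = Rational(-1, 240) (J = Mul(Rational(-1, 4), Pow(60, -1)) = Mul(Rational(-1, 4), Rational(1, 60)) = Rational(-1, 240) ≈ -0.0041667)
Add(Mul(-59, Pow(Add(8, -6), 2)), J) = Add(Mul(-59, Pow(Add(8, -6), 2)), Rational(-1, 240)) = Add(Mul(-59, Pow(2, 2)), Rational(-1, 240)) = Add(Mul(-59, 4), Rational(-1, 240)) = Add(-236, Rational(-1, 240)) = Rational(-56641, 240)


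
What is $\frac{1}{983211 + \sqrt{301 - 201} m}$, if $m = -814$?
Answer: $\frac{1}{975071} \approx 1.0256 \cdot 10^{-6}$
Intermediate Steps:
$\frac{1}{983211 + \sqrt{301 - 201} m} = \frac{1}{983211 + \sqrt{301 - 201} \left(-814\right)} = \frac{1}{983211 + \sqrt{100} \left(-814\right)} = \frac{1}{983211 + 10 \left(-814\right)} = \frac{1}{983211 - 8140} = \frac{1}{975071}$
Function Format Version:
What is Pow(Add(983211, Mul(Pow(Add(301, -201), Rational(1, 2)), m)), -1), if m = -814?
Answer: Rational(1, 975071) ≈ 1.0256e-6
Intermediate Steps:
Pow(Add(983211, Mul(Pow(Add(301, -201), Rational(1, 2)), m)), -1) = Pow(Add(983211, Mul(Pow(Add(301, -201), Rational(1, 2)), -814)), -1) = Pow(Add(983211, Mul(Pow(100, Rational(1, 2)), -814)), -1) = Pow(Add(983211, Mul(10, -814)), -1) = Pow(Add(983211, -8140), -1) = Pow(975071, -1) = Rational(1, 975071)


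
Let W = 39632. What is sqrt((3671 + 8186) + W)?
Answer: 3*sqrt(5721) ≈ 226.91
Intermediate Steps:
sqrt((3671 + 8186) + W) = sqrt((3671 + 8186) + 39632) = sqrt(11857 + 39632) = sqrt(51489) = 3*sqrt(5721)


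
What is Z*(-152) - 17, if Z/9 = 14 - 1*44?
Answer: 41023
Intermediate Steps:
Z = -270 (Z = 9*(14 - 1*44) = 9*(14 - 44) = 9*(-30) = -270)
Z*(-152) - 17 = -270*(-152) - 17 = 41040 - 17 = 41023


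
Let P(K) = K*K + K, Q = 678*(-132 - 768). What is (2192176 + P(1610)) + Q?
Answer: 4175686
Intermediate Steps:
Q = -610200 (Q = 678*(-900) = -610200)
P(K) = K + K² (P(K) = K² + K = K + K²)
(2192176 + P(1610)) + Q = (2192176 + 1610*(1 + 1610)) - 610200 = (2192176 + 1610*1611) - 610200 = (2192176 + 2593710) - 610200 = 4785886 - 610200 = 4175686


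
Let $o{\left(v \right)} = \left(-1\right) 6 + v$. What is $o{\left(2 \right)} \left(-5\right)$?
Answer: $20$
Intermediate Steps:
$o{\left(v \right)} = -6 + v$
$o{\left(2 \right)} \left(-5\right) = \left(-6 + 2\right) \left(-5\right) = \left(-4\right) \left(-5\right) = 20$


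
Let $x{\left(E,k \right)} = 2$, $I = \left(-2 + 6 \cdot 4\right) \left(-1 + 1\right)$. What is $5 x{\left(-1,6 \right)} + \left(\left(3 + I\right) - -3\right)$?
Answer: $16$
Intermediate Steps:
$I = 0$ ($I = \left(-2 + 24\right) 0 = 22 \cdot 0 = 0$)
$5 x{\left(-1,6 \right)} + \left(\left(3 + I\right) - -3\right) = 5 \cdot 2 + \left(\left(3 + 0\right) - -3\right) = 10 + \left(3 + 3\right) = 10 + 6 = 16$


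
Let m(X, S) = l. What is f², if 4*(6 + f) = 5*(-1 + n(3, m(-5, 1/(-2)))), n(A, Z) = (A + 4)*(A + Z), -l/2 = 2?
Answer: 256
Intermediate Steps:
l = -4 (l = -2*2 = -4)
m(X, S) = -4
n(A, Z) = (4 + A)*(A + Z)
f = -16 (f = -6 + (5*(-1 + (3² + 4*3 + 4*(-4) + 3*(-4))))/4 = -6 + (5*(-1 + (9 + 12 - 16 - 12)))/4 = -6 + (5*(-1 - 7))/4 = -6 + (5*(-8))/4 = -6 + (¼)*(-40) = -6 - 10 = -16)
f² = (-16)² = 256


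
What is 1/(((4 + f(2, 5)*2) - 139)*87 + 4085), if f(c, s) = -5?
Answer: -1/8530 ≈ -0.00011723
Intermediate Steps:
1/(((4 + f(2, 5)*2) - 139)*87 + 4085) = 1/(((4 - 5*2) - 139)*87 + 4085) = 1/(((4 - 10) - 139)*87 + 4085) = 1/((-6 - 139)*87 + 4085) = 1/(-145*87 + 4085) = 1/(-12615 + 4085) = 1/(-8530) = -1/8530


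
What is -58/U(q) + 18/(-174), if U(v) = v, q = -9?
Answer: 1655/261 ≈ 6.3410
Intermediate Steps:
-58/U(q) + 18/(-174) = -58/(-9) + 18/(-174) = -58*(-⅑) + 18*(-1/174) = 58/9 - 3/29 = 1655/261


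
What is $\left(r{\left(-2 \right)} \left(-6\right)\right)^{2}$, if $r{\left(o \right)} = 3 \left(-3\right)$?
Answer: $2916$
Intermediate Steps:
$r{\left(o \right)} = -9$
$\left(r{\left(-2 \right)} \left(-6\right)\right)^{2} = \left(\left(-9\right) \left(-6\right)\right)^{2} = 54^{2} = 2916$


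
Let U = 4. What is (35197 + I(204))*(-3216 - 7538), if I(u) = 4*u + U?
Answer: -387326818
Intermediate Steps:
I(u) = 4 + 4*u (I(u) = 4*u + 4 = 4 + 4*u)
(35197 + I(204))*(-3216 - 7538) = (35197 + (4 + 4*204))*(-3216 - 7538) = (35197 + (4 + 816))*(-10754) = (35197 + 820)*(-10754) = 36017*(-10754) = -387326818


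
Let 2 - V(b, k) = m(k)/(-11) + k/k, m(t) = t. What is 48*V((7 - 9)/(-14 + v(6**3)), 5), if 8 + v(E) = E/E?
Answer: 768/11 ≈ 69.818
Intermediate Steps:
v(E) = -7 (v(E) = -8 + E/E = -8 + 1 = -7)
V(b, k) = 1 + k/11 (V(b, k) = 2 - (k/(-11) + k/k) = 2 - (k*(-1/11) + 1) = 2 - (-k/11 + 1) = 2 - (1 - k/11) = 2 + (-1 + k/11) = 1 + k/11)
48*V((7 - 9)/(-14 + v(6**3)), 5) = 48*(1 + (1/11)*5) = 48*(1 + 5/11) = 48*(16/11) = 768/11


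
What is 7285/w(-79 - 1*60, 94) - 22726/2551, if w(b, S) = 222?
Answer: 13538863/566322 ≈ 23.907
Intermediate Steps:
7285/w(-79 - 1*60, 94) - 22726/2551 = 7285/222 - 22726/2551 = 13538863/566322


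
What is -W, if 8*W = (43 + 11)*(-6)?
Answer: 81/2 ≈ 40.500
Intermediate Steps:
W = -81/2 (W = ((43 + 11)*(-6))/8 = (54*(-6))/8 = (1/8)*(-324) = -81/2 ≈ -40.500)
-W = -1*(-81/2) = 81/2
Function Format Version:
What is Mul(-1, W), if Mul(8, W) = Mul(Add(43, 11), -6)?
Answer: Rational(81, 2) ≈ 40.500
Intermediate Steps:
W = Rational(-81, 2) (W = Mul(Rational(1, 8), Mul(Add(43, 11), -6)) = Mul(Rational(1, 8), Mul(54, -6)) = Mul(Rational(1, 8), -324) = Rational(-81, 2) ≈ -40.500)
Mul(-1, W) = Mul(-1, Rational(-81, 2)) = Rational(81, 2)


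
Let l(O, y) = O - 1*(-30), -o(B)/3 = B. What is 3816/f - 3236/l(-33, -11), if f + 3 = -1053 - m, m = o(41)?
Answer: 1002580/933 ≈ 1074.6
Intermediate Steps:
o(B) = -3*B
m = -123 (m = -3*41 = -123)
l(O, y) = 30 + O (l(O, y) = O + 30 = 30 + O)
f = -933 (f = -3 + (-1053 - 1*(-123)) = -3 + (-1053 + 123) = -3 - 930 = -933)
3816/f - 3236/l(-33, -11) = 3816/(-933) - 3236/(30 - 33) = 3816*(-1/933) - 3236/(-3) = -1272/311 - 3236*(-⅓) = -1272/311 + 3236/3 = 1002580/933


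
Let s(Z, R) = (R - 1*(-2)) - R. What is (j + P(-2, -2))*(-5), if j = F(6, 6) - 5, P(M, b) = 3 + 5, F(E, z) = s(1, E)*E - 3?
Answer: -60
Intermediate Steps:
s(Z, R) = 2 (s(Z, R) = (R + 2) - R = (2 + R) - R = 2)
F(E, z) = -3 + 2*E (F(E, z) = 2*E - 3 = -3 + 2*E)
P(M, b) = 8
j = 4 (j = (-3 + 2*6) - 5 = (-3 + 12) - 5 = 9 - 5 = 4)
(j + P(-2, -2))*(-5) = (4 + 8)*(-5) = 12*(-5) = -60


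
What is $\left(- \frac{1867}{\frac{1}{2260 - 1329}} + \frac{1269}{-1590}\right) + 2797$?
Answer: $- \frac{919751823}{530} \approx -1.7354 \cdot 10^{6}$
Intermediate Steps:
$\left(- \frac{1867}{\frac{1}{2260 - 1329}} + \frac{1269}{-1590}\right) + 2797 = \left(- \frac{1867}{\frac{1}{931}} + 1269 \left(- \frac{1}{1590}\right)\right) + 2797 = \left(- 1867 \frac{1}{\frac{1}{931}} - \frac{423}{530}\right) + 2797 = \left(\left(-1867\right) 931 - \frac{423}{530}\right) + 2797 = \left(-1738177 - \frac{423}{530}\right) + 2797 = - \frac{921234233}{530} + 2797 = - \frac{919751823}{530}$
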